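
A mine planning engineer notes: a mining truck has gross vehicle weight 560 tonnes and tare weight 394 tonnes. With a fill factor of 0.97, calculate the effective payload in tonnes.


161.02 tonnes

Maximum payload = gross - tare
= 560 - 394 = 166 tonnes
Effective payload = max payload * fill factor
= 166 * 0.97
= 161.02 tonnes


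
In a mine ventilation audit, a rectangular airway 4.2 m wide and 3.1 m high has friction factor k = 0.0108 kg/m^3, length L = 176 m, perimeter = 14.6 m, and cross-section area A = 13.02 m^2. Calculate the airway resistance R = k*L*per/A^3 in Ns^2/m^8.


Compute the numerator:
k * L * per = 0.0108 * 176 * 14.6
= 27.75168
Compute the denominator:
A^3 = 13.02^3 = 2207.155608
Resistance:
R = 27.75168 / 2207.155608
= 0.0126 Ns^2/m^8

0.0126 Ns^2/m^8


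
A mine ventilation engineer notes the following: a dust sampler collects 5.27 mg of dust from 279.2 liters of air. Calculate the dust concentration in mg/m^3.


18.8754 mg/m^3

Convert liters to m^3: 1 m^3 = 1000 L
Concentration = mass / volume * 1000
= 5.27 / 279.2 * 1000
= 0.01887535817 * 1000
= 18.8754 mg/m^3


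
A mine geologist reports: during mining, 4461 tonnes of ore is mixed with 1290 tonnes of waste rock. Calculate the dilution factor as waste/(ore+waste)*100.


22.4309%

Total material = ore + waste
= 4461 + 1290 = 5751 tonnes
Dilution = waste / total * 100
= 1290 / 5751 * 100
= 0.2243088159 * 100
= 22.4309%


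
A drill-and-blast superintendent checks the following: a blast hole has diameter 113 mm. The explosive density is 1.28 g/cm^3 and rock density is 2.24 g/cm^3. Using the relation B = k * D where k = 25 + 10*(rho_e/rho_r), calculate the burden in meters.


3.4707 m

First, compute k:
rho_e / rho_r = 1.28 / 2.24 = 0.5714285714
k = 25 + 10 * 0.5714285714 = 30.71428571
Then, compute burden:
B = k * D / 1000 = 30.71428571 * 113 / 1000
= 3470.714286 / 1000
= 3.4707 m


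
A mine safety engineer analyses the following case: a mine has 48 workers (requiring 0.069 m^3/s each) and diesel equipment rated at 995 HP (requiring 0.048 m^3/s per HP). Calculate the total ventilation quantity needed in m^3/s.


Airflow for workers:
Q_people = 48 * 0.069 = 3.312 m^3/s
Airflow for diesel equipment:
Q_diesel = 995 * 0.048 = 47.76 m^3/s
Total ventilation:
Q_total = 3.312 + 47.76
= 51.072 m^3/s

51.072 m^3/s


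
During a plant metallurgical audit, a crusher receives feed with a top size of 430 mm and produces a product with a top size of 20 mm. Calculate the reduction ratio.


21.5

Reduction ratio = feed size / product size
= 430 / 20
= 21.5


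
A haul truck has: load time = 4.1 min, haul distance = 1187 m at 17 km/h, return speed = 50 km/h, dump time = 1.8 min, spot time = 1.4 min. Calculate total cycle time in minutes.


12.9138 min

Convert haul speed to m/min: 17 * 1000/60 = 283.3333333 m/min
Haul time = 1187 / 283.3333333 = 4.189411765 min
Convert return speed to m/min: 50 * 1000/60 = 833.3333333 m/min
Return time = 1187 / 833.3333333 = 1.4244 min
Total cycle time:
= 4.1 + 4.189411765 + 1.8 + 1.4244 + 1.4
= 12.9138 min


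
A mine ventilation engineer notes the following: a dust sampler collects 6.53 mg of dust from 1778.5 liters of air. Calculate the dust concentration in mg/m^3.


3.6716 mg/m^3

Convert liters to m^3: 1 m^3 = 1000 L
Concentration = mass / volume * 1000
= 6.53 / 1778.5 * 1000
= 0.003671633399 * 1000
= 3.6716 mg/m^3


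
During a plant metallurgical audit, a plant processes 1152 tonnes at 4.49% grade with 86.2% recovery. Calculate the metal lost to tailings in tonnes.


Total metal in feed:
= 1152 * 4.49 / 100 = 51.7248 tonnes
Metal recovered:
= 51.7248 * 86.2 / 100 = 44.5867776 tonnes
Metal lost to tailings:
= 51.7248 - 44.5867776
= 7.138 tonnes

7.138 tonnes


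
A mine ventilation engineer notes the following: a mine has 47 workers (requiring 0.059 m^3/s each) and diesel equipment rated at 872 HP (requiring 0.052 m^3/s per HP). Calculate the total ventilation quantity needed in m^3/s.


Airflow for workers:
Q_people = 47 * 0.059 = 2.773 m^3/s
Airflow for diesel equipment:
Q_diesel = 872 * 0.052 = 45.344 m^3/s
Total ventilation:
Q_total = 2.773 + 45.344
= 48.117 m^3/s

48.117 m^3/s


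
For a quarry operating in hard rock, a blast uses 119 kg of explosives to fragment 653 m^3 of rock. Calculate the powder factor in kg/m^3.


0.1822 kg/m^3

Powder factor = explosive mass / rock volume
= 119 / 653
= 0.1822 kg/m^3


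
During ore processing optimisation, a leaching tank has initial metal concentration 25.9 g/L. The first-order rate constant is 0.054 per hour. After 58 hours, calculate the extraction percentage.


95.637%

Compute the exponent:
-k * t = -0.054 * 58 = -3.132
Remaining concentration:
C = 25.9 * exp(-3.132)
= 25.9 * 0.04363044904
= 1.13002863 g/L
Extracted = 25.9 - 1.13002863 = 24.76997137 g/L
Extraction % = 24.76997137 / 25.9 * 100
= 95.637%


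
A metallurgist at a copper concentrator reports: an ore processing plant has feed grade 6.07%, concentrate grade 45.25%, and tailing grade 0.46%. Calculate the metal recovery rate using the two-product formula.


93.3709%

Using the two-product formula:
R = 100 * c * (f - t) / (f * (c - t))
Numerator = 100 * 45.25 * (6.07 - 0.46)
= 100 * 45.25 * 5.61
= 25385.25
Denominator = 6.07 * (45.25 - 0.46)
= 6.07 * 44.79
= 271.8753
R = 25385.25 / 271.8753
= 93.3709%


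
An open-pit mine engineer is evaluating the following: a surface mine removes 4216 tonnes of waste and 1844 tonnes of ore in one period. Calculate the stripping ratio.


2.2863

Stripping ratio = waste tonnage / ore tonnage
= 4216 / 1844
= 2.2863


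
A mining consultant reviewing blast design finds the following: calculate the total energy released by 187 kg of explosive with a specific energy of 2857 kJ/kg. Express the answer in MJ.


534.259 MJ

Energy = mass * specific_energy / 1000
= 187 * 2857 / 1000
= 534259 / 1000
= 534.259 MJ


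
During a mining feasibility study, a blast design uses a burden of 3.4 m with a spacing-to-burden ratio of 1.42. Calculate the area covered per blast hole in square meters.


First, find the spacing:
Spacing = burden * ratio = 3.4 * 1.42
= 4.828 m
Then, calculate the area:
Area = burden * spacing = 3.4 * 4.828
= 16.4152 m^2

16.4152 m^2


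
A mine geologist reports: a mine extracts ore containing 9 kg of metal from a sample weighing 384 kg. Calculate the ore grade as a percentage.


2.3438%

Ore grade = (metal mass / ore mass) * 100
= (9 / 384) * 100
= 0.0234375 * 100
= 2.3438%


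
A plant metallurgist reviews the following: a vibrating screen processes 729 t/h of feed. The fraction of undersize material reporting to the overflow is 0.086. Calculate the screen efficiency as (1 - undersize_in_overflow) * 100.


Screen efficiency = (1 - fraction of undersize in overflow) * 100
= (1 - 0.086) * 100
= 0.914 * 100
= 91.4%

91.4%


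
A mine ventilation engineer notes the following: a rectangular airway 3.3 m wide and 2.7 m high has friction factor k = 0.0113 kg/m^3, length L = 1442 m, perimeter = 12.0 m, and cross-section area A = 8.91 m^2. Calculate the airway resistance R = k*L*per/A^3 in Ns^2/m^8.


Compute the numerator:
k * L * per = 0.0113 * 1442 * 12.0
= 195.5352
Compute the denominator:
A^3 = 8.91^3 = 707.347971
Resistance:
R = 195.5352 / 707.347971
= 0.2764 Ns^2/m^8

0.2764 Ns^2/m^8


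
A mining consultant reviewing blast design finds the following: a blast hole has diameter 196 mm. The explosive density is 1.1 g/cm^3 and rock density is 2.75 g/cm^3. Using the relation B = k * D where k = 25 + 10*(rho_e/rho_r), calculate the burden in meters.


5.684 m

First, compute k:
rho_e / rho_r = 1.1 / 2.75 = 0.4
k = 25 + 10 * 0.4 = 29
Then, compute burden:
B = k * D / 1000 = 29 * 196 / 1000
= 5684 / 1000
= 5.684 m


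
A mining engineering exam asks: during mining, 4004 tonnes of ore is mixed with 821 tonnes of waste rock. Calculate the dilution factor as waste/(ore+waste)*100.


Total material = ore + waste
= 4004 + 821 = 4825 tonnes
Dilution = waste / total * 100
= 821 / 4825 * 100
= 0.1701554404 * 100
= 17.0155%

17.0155%


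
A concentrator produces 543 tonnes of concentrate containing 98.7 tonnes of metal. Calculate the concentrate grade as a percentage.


Grade = (metal in concentrate / concentrate mass) * 100
= (98.7 / 543) * 100
= 0.1817679558 * 100
= 18.1768%

18.1768%


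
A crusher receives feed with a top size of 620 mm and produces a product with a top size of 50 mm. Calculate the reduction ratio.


Reduction ratio = feed size / product size
= 620 / 50
= 12.4

12.4


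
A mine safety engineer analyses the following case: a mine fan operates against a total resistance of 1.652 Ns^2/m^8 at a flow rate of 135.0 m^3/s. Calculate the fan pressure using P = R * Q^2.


30107.7 Pa

Compute Q^2:
Q^2 = 135.0^2 = 18225.0
Compute pressure:
P = R * Q^2 = 1.652 * 18225.0
= 30107.7 Pa


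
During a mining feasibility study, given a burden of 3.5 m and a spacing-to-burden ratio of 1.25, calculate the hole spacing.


4.375 m

Spacing = burden * ratio
= 3.5 * 1.25
= 4.375 m


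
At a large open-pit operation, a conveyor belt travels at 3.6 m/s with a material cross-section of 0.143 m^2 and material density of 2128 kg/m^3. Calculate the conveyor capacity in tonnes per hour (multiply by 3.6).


Volumetric flow = speed * area
= 3.6 * 0.143 = 0.5148 m^3/s
Mass flow = volumetric * density
= 0.5148 * 2128 = 1095.4944 kg/s
Convert to t/h: multiply by 3.6
Capacity = 1095.4944 * 3.6
= 3943.7798 t/h

3943.7798 t/h


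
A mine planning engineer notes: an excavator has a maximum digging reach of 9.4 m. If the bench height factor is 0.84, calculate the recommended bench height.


Bench height = reach * factor
= 9.4 * 0.84
= 7.896 m

7.896 m


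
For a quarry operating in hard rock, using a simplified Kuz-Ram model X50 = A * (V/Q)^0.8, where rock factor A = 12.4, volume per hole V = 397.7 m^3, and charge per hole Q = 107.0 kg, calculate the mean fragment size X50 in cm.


Compute V/Q:
V/Q = 397.7 / 107.0 = 3.71682243
Raise to the power 0.8:
(V/Q)^0.8 = 3.71682243^0.8 = 2.85849509
Multiply by A:
X50 = 12.4 * 2.85849509
= 35.4453 cm

35.4453 cm


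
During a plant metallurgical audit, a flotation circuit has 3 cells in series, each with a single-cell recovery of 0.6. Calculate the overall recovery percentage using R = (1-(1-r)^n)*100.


Complement of single-cell recovery:
1 - r = 1 - 0.6 = 0.4
Raise to power n:
(1 - r)^3 = 0.4^3 = 0.064
Overall recovery:
R = (1 - 0.064) * 100
= 93.6%

93.6%


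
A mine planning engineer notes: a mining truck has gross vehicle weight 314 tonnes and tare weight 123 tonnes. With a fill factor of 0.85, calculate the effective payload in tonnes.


162.35 tonnes

Maximum payload = gross - tare
= 314 - 123 = 191 tonnes
Effective payload = max payload * fill factor
= 191 * 0.85
= 162.35 tonnes


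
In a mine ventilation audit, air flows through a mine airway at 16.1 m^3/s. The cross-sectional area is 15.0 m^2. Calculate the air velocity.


Velocity = flow rate / cross-sectional area
= 16.1 / 15.0
= 1.0733 m/s

1.0733 m/s


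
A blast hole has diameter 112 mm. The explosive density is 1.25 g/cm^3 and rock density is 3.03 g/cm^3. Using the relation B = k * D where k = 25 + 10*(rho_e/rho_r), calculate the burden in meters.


3.262 m

First, compute k:
rho_e / rho_r = 1.25 / 3.03 = 0.4125412541
k = 25 + 10 * 0.4125412541 = 29.12541254
Then, compute burden:
B = k * D / 1000 = 29.12541254 * 112 / 1000
= 3262.046205 / 1000
= 3.262 m


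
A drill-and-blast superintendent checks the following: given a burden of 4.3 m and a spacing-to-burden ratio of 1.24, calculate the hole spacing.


5.332 m

Spacing = burden * ratio
= 4.3 * 1.24
= 5.332 m


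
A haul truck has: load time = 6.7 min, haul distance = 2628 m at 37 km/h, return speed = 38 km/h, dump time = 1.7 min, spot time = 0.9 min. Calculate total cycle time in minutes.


17.7111 min

Convert haul speed to m/min: 37 * 1000/60 = 616.6666667 m/min
Haul time = 2628 / 616.6666667 = 4.261621622 min
Convert return speed to m/min: 38 * 1000/60 = 633.3333333 m/min
Return time = 2628 / 633.3333333 = 4.149473684 min
Total cycle time:
= 6.7 + 4.261621622 + 1.7 + 4.149473684 + 0.9
= 17.7111 min


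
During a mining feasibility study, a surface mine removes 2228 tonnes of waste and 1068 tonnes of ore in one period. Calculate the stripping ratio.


2.0861

Stripping ratio = waste tonnage / ore tonnage
= 2228 / 1068
= 2.0861


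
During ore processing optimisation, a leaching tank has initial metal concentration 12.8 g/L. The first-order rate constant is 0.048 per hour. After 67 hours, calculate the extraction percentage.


Compute the exponent:
-k * t = -0.048 * 67 = -3.216
Remaining concentration:
C = 12.8 * exp(-3.216)
= 12.8 * 0.04011519856
= 0.5134745416 g/L
Extracted = 12.8 - 0.5134745416 = 12.28652546 g/L
Extraction % = 12.28652546 / 12.8 * 100
= 95.9885%

95.9885%


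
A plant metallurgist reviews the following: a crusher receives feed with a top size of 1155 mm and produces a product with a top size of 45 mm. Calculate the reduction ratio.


Reduction ratio = feed size / product size
= 1155 / 45
= 25.6667

25.6667


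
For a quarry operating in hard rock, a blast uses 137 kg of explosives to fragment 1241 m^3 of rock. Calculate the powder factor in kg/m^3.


Powder factor = explosive mass / rock volume
= 137 / 1241
= 0.1104 kg/m^3

0.1104 kg/m^3


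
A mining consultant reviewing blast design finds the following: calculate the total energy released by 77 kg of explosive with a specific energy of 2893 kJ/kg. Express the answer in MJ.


Energy = mass * specific_energy / 1000
= 77 * 2893 / 1000
= 222761 / 1000
= 222.761 MJ

222.761 MJ


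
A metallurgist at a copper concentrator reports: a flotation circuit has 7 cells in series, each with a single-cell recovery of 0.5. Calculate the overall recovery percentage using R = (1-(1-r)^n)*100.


Complement of single-cell recovery:
1 - r = 1 - 0.5 = 0.5
Raise to power n:
(1 - r)^7 = 0.5^7 = 0.0078125
Overall recovery:
R = (1 - 0.0078125) * 100
= 99.2188%

99.2188%


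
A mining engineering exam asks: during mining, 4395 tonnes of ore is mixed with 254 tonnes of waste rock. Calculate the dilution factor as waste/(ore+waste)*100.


5.4635%

Total material = ore + waste
= 4395 + 254 = 4649 tonnes
Dilution = waste / total * 100
= 254 / 4649 * 100
= 0.05463540546 * 100
= 5.4635%


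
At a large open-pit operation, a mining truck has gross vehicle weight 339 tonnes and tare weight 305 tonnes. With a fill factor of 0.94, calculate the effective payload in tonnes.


31.96 tonnes

Maximum payload = gross - tare
= 339 - 305 = 34 tonnes
Effective payload = max payload * fill factor
= 34 * 0.94
= 31.96 tonnes


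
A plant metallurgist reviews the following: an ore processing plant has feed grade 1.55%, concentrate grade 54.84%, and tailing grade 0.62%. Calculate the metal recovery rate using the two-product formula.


Using the two-product formula:
R = 100 * c * (f - t) / (f * (c - t))
Numerator = 100 * 54.84 * (1.55 - 0.62)
= 100 * 54.84 * 0.93
= 5100.12
Denominator = 1.55 * (54.84 - 0.62)
= 1.55 * 54.22
= 84.041
R = 5100.12 / 84.041
= 60.6861%

60.6861%


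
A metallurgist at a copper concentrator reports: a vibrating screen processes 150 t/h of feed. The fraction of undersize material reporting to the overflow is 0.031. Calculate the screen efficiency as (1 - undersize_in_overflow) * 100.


Screen efficiency = (1 - fraction of undersize in overflow) * 100
= (1 - 0.031) * 100
= 0.969 * 100
= 96.9%

96.9%


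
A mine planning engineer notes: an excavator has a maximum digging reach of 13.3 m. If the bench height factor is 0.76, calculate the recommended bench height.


10.108 m

Bench height = reach * factor
= 13.3 * 0.76
= 10.108 m


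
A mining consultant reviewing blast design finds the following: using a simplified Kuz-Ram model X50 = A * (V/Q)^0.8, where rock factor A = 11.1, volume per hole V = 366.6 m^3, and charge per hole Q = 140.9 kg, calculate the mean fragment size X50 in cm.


23.8533 cm

Compute V/Q:
V/Q = 366.6 / 140.9 = 2.60184528
Raise to the power 0.8:
(V/Q)^0.8 = 2.60184528^0.8 = 2.148944375
Multiply by A:
X50 = 11.1 * 2.148944375
= 23.8533 cm


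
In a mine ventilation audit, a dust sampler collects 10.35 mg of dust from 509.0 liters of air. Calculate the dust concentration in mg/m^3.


Convert liters to m^3: 1 m^3 = 1000 L
Concentration = mass / volume * 1000
= 10.35 / 509.0 * 1000
= 0.02033398821 * 1000
= 20.334 mg/m^3

20.334 mg/m^3


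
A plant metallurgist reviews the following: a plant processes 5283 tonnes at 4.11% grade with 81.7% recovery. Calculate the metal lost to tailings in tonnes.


Total metal in feed:
= 5283 * 4.11 / 100 = 217.1313 tonnes
Metal recovered:
= 217.1313 * 81.7 / 100 = 177.3962721 tonnes
Metal lost to tailings:
= 217.1313 - 177.3962721
= 39.735 tonnes

39.735 tonnes


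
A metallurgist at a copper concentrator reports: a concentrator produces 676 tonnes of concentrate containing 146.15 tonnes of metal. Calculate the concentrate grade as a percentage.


21.6198%

Grade = (metal in concentrate / concentrate mass) * 100
= (146.15 / 676) * 100
= 0.2161982249 * 100
= 21.6198%


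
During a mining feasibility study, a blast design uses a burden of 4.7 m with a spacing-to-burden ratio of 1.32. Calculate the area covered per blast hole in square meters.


First, find the spacing:
Spacing = burden * ratio = 4.7 * 1.32
= 6.204 m
Then, calculate the area:
Area = burden * spacing = 4.7 * 6.204
= 29.1588 m^2

29.1588 m^2


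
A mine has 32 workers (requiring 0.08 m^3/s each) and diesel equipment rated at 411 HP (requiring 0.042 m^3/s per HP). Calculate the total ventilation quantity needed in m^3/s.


19.822 m^3/s

Airflow for workers:
Q_people = 32 * 0.08 = 2.56 m^3/s
Airflow for diesel equipment:
Q_diesel = 411 * 0.042 = 17.262 m^3/s
Total ventilation:
Q_total = 2.56 + 17.262
= 19.822 m^3/s


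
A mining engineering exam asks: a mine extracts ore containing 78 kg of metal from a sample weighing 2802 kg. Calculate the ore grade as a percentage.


Ore grade = (metal mass / ore mass) * 100
= (78 / 2802) * 100
= 0.0278372591 * 100
= 2.7837%

2.7837%


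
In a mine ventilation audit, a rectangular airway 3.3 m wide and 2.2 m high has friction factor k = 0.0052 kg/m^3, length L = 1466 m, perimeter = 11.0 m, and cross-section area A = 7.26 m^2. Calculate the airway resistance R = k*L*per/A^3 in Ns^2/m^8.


Compute the numerator:
k * L * per = 0.0052 * 1466 * 11.0
= 83.8552
Compute the denominator:
A^3 = 7.26^3 = 382.657176
Resistance:
R = 83.8552 / 382.657176
= 0.2191 Ns^2/m^8

0.2191 Ns^2/m^8


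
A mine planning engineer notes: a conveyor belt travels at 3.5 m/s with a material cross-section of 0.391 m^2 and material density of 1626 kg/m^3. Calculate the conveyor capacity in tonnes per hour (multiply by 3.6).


8010.6516 t/h

Volumetric flow = speed * area
= 3.5 * 0.391 = 1.3685 m^3/s
Mass flow = volumetric * density
= 1.3685 * 1626 = 2225.181 kg/s
Convert to t/h: multiply by 3.6
Capacity = 2225.181 * 3.6
= 8010.6516 t/h


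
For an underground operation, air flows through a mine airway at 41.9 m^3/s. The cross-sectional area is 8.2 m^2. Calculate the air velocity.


Velocity = flow rate / cross-sectional area
= 41.9 / 8.2
= 5.1098 m/s

5.1098 m/s


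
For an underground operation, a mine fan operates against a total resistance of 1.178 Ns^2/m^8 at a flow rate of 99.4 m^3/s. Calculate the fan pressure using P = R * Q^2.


Compute Q^2:
Q^2 = 99.4^2 = 9880.36
Compute pressure:
P = R * Q^2 = 1.178 * 9880.36
= 11639.0641 Pa

11639.0641 Pa


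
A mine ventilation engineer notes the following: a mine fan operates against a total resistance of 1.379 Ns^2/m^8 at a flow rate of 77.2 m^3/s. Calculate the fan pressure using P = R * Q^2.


8218.6194 Pa

Compute Q^2:
Q^2 = 77.2^2 = 5959.84
Compute pressure:
P = R * Q^2 = 1.379 * 5959.84
= 8218.6194 Pa


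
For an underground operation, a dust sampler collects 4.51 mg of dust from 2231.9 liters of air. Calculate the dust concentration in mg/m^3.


Convert liters to m^3: 1 m^3 = 1000 L
Concentration = mass / volume * 1000
= 4.51 / 2231.9 * 1000
= 0.002020699852 * 1000
= 2.0207 mg/m^3

2.0207 mg/m^3


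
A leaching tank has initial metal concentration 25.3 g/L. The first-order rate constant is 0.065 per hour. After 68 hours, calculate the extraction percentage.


98.7966%

Compute the exponent:
-k * t = -0.065 * 68 = -4.42
Remaining concentration:
C = 25.3 * exp(-4.42)
= 25.3 * 0.01203423228
= 0.3044660768 g/L
Extracted = 25.3 - 0.3044660768 = 24.99553392 g/L
Extraction % = 24.99553392 / 25.3 * 100
= 98.7966%


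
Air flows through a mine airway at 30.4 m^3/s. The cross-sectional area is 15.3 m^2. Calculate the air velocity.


1.9869 m/s

Velocity = flow rate / cross-sectional area
= 30.4 / 15.3
= 1.9869 m/s


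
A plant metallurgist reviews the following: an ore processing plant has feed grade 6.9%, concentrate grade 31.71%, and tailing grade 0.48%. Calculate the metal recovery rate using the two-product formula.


Using the two-product formula:
R = 100 * c * (f - t) / (f * (c - t))
Numerator = 100 * 31.71 * (6.9 - 0.48)
= 100 * 31.71 * 6.42
= 20357.82
Denominator = 6.9 * (31.71 - 0.48)
= 6.9 * 31.23
= 215.487
R = 20357.82 / 215.487
= 94.4735%

94.4735%


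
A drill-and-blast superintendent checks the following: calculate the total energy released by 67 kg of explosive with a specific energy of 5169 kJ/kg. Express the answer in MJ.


Energy = mass * specific_energy / 1000
= 67 * 5169 / 1000
= 346323 / 1000
= 346.323 MJ

346.323 MJ


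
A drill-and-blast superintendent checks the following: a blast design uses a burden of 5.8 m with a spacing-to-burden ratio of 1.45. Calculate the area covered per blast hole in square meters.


First, find the spacing:
Spacing = burden * ratio = 5.8 * 1.45
= 8.41 m
Then, calculate the area:
Area = burden * spacing = 5.8 * 8.41
= 48.778 m^2

48.778 m^2


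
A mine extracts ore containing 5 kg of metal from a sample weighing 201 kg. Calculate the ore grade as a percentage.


Ore grade = (metal mass / ore mass) * 100
= (5 / 201) * 100
= 0.02487562189 * 100
= 2.4876%

2.4876%


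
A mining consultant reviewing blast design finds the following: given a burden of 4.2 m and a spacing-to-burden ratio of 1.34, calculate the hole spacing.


5.628 m

Spacing = burden * ratio
= 4.2 * 1.34
= 5.628 m


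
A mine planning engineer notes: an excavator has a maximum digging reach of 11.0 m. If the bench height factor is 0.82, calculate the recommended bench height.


Bench height = reach * factor
= 11.0 * 0.82
= 9.02 m

9.02 m


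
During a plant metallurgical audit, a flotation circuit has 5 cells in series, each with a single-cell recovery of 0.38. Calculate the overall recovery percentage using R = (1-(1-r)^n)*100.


Complement of single-cell recovery:
1 - r = 1 - 0.38 = 0.62
Raise to power n:
(1 - r)^5 = 0.62^5 = 0.0916132832
Overall recovery:
R = (1 - 0.0916132832) * 100
= 90.8387%

90.8387%


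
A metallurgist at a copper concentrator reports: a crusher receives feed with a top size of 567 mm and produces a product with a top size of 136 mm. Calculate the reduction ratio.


Reduction ratio = feed size / product size
= 567 / 136
= 4.1691

4.1691


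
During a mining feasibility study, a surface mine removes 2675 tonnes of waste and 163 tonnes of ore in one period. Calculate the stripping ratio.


16.411

Stripping ratio = waste tonnage / ore tonnage
= 2675 / 163
= 16.411


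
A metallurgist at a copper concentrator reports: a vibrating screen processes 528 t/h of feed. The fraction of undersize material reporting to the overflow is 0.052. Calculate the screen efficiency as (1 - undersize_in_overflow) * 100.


Screen efficiency = (1 - fraction of undersize in overflow) * 100
= (1 - 0.052) * 100
= 0.948 * 100
= 94.8%

94.8%


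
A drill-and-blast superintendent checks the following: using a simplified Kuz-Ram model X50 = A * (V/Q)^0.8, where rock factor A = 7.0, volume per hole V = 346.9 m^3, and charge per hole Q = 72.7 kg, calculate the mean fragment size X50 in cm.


Compute V/Q:
V/Q = 346.9 / 72.7 = 4.771664374
Raise to the power 0.8:
(V/Q)^0.8 = 4.771664374^0.8 = 3.490887967
Multiply by A:
X50 = 7.0 * 3.490887967
= 24.4362 cm

24.4362 cm


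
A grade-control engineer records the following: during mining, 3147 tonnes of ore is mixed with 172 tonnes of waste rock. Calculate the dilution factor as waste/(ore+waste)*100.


5.1823%

Total material = ore + waste
= 3147 + 172 = 3319 tonnes
Dilution = waste / total * 100
= 172 / 3319 * 100
= 0.0518228382 * 100
= 5.1823%


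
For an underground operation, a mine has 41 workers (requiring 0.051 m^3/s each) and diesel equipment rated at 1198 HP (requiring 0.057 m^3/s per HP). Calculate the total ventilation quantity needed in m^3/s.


70.377 m^3/s

Airflow for workers:
Q_people = 41 * 0.051 = 2.091 m^3/s
Airflow for diesel equipment:
Q_diesel = 1198 * 0.057 = 68.286 m^3/s
Total ventilation:
Q_total = 2.091 + 68.286
= 70.377 m^3/s


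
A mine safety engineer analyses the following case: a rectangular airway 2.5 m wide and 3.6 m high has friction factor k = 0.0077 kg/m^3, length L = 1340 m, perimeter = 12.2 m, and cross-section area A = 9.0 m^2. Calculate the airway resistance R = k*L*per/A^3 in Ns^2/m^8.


Compute the numerator:
k * L * per = 0.0077 * 1340 * 12.2
= 125.8796
Compute the denominator:
A^3 = 9.0^3 = 729
Resistance:
R = 125.8796 / 729
= 0.1727 Ns^2/m^8

0.1727 Ns^2/m^8


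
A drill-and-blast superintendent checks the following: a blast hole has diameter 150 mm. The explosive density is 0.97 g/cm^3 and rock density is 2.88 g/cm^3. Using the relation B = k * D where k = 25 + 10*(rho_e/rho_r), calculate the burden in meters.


First, compute k:
rho_e / rho_r = 0.97 / 2.88 = 0.3368055556
k = 25 + 10 * 0.3368055556 = 28.36805556
Then, compute burden:
B = k * D / 1000 = 28.36805556 * 150 / 1000
= 4255.208333 / 1000
= 4.2552 m

4.2552 m


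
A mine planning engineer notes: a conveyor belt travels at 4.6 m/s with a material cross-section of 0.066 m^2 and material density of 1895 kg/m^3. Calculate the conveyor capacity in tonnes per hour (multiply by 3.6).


Volumetric flow = speed * area
= 4.6 * 0.066 = 0.3036 m^3/s
Mass flow = volumetric * density
= 0.3036 * 1895 = 575.322 kg/s
Convert to t/h: multiply by 3.6
Capacity = 575.322 * 3.6
= 2071.1592 t/h

2071.1592 t/h


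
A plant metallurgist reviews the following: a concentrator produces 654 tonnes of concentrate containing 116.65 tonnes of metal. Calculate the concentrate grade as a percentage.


Grade = (metal in concentrate / concentrate mass) * 100
= (116.65 / 654) * 100
= 0.1783639144 * 100
= 17.8364%

17.8364%


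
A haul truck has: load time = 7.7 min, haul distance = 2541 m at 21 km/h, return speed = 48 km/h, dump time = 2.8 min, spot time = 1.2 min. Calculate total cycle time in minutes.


Convert haul speed to m/min: 21 * 1000/60 = 350 m/min
Haul time = 2541 / 350 = 7.26 min
Convert return speed to m/min: 48 * 1000/60 = 800 m/min
Return time = 2541 / 800 = 3.17625 min
Total cycle time:
= 7.7 + 7.26 + 2.8 + 3.17625 + 1.2
= 22.1363 min

22.1363 min


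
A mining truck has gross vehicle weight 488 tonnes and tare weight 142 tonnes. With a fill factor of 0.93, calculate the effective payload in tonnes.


Maximum payload = gross - tare
= 488 - 142 = 346 tonnes
Effective payload = max payload * fill factor
= 346 * 0.93
= 321.78 tonnes

321.78 tonnes


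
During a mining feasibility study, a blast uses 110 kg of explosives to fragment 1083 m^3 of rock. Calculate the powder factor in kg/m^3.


0.1016 kg/m^3

Powder factor = explosive mass / rock volume
= 110 / 1083
= 0.1016 kg/m^3


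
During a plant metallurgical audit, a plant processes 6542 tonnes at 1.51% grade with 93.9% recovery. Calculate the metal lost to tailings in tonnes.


Total metal in feed:
= 6542 * 1.51 / 100 = 98.7842 tonnes
Metal recovered:
= 98.7842 * 93.9 / 100 = 92.7583638 tonnes
Metal lost to tailings:
= 98.7842 - 92.7583638
= 6.0258 tonnes

6.0258 tonnes


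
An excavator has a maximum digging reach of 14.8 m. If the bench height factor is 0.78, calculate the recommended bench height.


11.544 m

Bench height = reach * factor
= 14.8 * 0.78
= 11.544 m


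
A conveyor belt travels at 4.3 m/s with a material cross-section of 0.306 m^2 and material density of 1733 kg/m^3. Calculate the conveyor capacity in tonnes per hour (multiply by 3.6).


8209.013 t/h

Volumetric flow = speed * area
= 4.3 * 0.306 = 1.3158 m^3/s
Mass flow = volumetric * density
= 1.3158 * 1733 = 2280.2814 kg/s
Convert to t/h: multiply by 3.6
Capacity = 2280.2814 * 3.6
= 8209.013 t/h


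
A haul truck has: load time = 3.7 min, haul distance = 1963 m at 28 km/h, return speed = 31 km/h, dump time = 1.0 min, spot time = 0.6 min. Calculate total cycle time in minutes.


Convert haul speed to m/min: 28 * 1000/60 = 466.6666667 m/min
Haul time = 1963 / 466.6666667 = 4.206428571 min
Convert return speed to m/min: 31 * 1000/60 = 516.6666667 m/min
Return time = 1963 / 516.6666667 = 3.799354839 min
Total cycle time:
= 3.7 + 4.206428571 + 1.0 + 3.799354839 + 0.6
= 13.3058 min

13.3058 min


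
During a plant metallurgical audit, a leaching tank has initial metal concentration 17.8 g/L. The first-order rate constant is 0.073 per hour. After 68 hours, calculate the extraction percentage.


99.3015%

Compute the exponent:
-k * t = -0.073 * 68 = -4.964
Remaining concentration:
C = 17.8 * exp(-4.964)
= 17.8 * 0.00698493215
= 0.1243317923 g/L
Extracted = 17.8 - 0.1243317923 = 17.67566821 g/L
Extraction % = 17.67566821 / 17.8 * 100
= 99.3015%


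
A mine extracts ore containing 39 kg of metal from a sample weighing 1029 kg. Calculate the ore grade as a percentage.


3.7901%

Ore grade = (metal mass / ore mass) * 100
= (39 / 1029) * 100
= 0.03790087464 * 100
= 3.7901%


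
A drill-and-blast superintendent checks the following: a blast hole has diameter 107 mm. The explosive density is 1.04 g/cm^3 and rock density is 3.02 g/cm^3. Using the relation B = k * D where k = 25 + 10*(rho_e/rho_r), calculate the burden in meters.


First, compute k:
rho_e / rho_r = 1.04 / 3.02 = 0.3443708609
k = 25 + 10 * 0.3443708609 = 28.44370861
Then, compute burden:
B = k * D / 1000 = 28.44370861 * 107 / 1000
= 3043.476821 / 1000
= 3.0435 m

3.0435 m


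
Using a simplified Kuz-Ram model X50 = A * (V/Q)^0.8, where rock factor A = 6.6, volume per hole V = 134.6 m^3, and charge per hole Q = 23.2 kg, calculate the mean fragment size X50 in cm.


Compute V/Q:
V/Q = 134.6 / 23.2 = 5.801724138
Raise to the power 0.8:
(V/Q)^0.8 = 5.801724138^0.8 = 4.081743032
Multiply by A:
X50 = 6.6 * 4.081743032
= 26.9395 cm

26.9395 cm


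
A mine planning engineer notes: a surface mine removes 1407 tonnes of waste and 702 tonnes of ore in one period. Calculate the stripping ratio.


2.0043

Stripping ratio = waste tonnage / ore tonnage
= 1407 / 702
= 2.0043


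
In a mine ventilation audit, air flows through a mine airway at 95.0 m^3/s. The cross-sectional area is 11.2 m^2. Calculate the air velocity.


8.4821 m/s

Velocity = flow rate / cross-sectional area
= 95.0 / 11.2
= 8.4821 m/s


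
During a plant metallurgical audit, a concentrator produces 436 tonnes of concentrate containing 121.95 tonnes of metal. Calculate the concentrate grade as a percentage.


27.9702%

Grade = (metal in concentrate / concentrate mass) * 100
= (121.95 / 436) * 100
= 0.2797018349 * 100
= 27.9702%


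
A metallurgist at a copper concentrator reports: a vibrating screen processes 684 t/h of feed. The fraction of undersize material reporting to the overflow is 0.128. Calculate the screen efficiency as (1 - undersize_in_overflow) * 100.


87.2%

Screen efficiency = (1 - fraction of undersize in overflow) * 100
= (1 - 0.128) * 100
= 0.872 * 100
= 87.2%


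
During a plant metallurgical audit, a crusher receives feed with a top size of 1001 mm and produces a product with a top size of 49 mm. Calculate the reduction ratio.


Reduction ratio = feed size / product size
= 1001 / 49
= 20.4286

20.4286


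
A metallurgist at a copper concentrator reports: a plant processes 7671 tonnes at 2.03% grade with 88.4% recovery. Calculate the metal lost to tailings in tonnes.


Total metal in feed:
= 7671 * 2.03 / 100 = 155.7213 tonnes
Metal recovered:
= 155.7213 * 88.4 / 100 = 137.6576292 tonnes
Metal lost to tailings:
= 155.7213 - 137.6576292
= 18.0637 tonnes

18.0637 tonnes


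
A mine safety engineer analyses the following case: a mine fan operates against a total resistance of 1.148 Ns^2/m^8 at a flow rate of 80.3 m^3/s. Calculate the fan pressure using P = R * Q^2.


Compute Q^2:
Q^2 = 80.3^2 = 6448.09
Compute pressure:
P = R * Q^2 = 1.148 * 6448.09
= 7402.4073 Pa

7402.4073 Pa


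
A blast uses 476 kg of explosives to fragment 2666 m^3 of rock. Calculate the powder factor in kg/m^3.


0.1785 kg/m^3

Powder factor = explosive mass / rock volume
= 476 / 2666
= 0.1785 kg/m^3


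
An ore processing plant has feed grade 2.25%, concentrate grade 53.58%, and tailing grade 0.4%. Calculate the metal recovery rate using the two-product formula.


82.8407%

Using the two-product formula:
R = 100 * c * (f - t) / (f * (c - t))
Numerator = 100 * 53.58 * (2.25 - 0.4)
= 100 * 53.58 * 1.85
= 9912.3
Denominator = 2.25 * (53.58 - 0.4)
= 2.25 * 53.18
= 119.655
R = 9912.3 / 119.655
= 82.8407%


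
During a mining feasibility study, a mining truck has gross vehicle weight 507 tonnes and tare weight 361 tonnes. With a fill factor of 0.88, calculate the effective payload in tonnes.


Maximum payload = gross - tare
= 507 - 361 = 146 tonnes
Effective payload = max payload * fill factor
= 146 * 0.88
= 128.48 tonnes

128.48 tonnes


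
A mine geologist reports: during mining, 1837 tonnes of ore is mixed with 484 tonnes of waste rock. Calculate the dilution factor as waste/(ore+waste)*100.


Total material = ore + waste
= 1837 + 484 = 2321 tonnes
Dilution = waste / total * 100
= 484 / 2321 * 100
= 0.2085308057 * 100
= 20.8531%

20.8531%


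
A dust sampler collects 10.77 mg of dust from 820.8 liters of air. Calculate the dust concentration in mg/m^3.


Convert liters to m^3: 1 m^3 = 1000 L
Concentration = mass / volume * 1000
= 10.77 / 820.8 * 1000
= 0.01312134503 * 1000
= 13.1213 mg/m^3

13.1213 mg/m^3


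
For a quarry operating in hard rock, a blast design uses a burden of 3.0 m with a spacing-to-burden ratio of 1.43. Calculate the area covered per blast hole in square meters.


First, find the spacing:
Spacing = burden * ratio = 3.0 * 1.43
= 4.29 m
Then, calculate the area:
Area = burden * spacing = 3.0 * 4.29
= 12.87 m^2

12.87 m^2


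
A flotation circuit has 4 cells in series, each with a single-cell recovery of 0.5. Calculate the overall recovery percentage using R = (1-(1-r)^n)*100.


Complement of single-cell recovery:
1 - r = 1 - 0.5 = 0.5
Raise to power n:
(1 - r)^4 = 0.5^4 = 0.0625
Overall recovery:
R = (1 - 0.0625) * 100
= 93.75%

93.75%


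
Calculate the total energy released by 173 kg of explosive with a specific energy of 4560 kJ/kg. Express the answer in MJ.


788.88 MJ

Energy = mass * specific_energy / 1000
= 173 * 4560 / 1000
= 788880 / 1000
= 788.88 MJ


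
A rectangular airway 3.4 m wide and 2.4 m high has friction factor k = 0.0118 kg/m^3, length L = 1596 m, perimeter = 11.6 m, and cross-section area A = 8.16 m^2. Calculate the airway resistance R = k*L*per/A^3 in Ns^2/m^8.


Compute the numerator:
k * L * per = 0.0118 * 1596 * 11.6
= 218.46048
Compute the denominator:
A^3 = 8.16^3 = 543.338496
Resistance:
R = 218.46048 / 543.338496
= 0.4021 Ns^2/m^8

0.4021 Ns^2/m^8


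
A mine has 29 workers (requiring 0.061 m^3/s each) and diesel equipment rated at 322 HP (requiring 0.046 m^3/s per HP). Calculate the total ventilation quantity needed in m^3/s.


16.581 m^3/s

Airflow for workers:
Q_people = 29 * 0.061 = 1.769 m^3/s
Airflow for diesel equipment:
Q_diesel = 322 * 0.046 = 14.812 m^3/s
Total ventilation:
Q_total = 1.769 + 14.812
= 16.581 m^3/s


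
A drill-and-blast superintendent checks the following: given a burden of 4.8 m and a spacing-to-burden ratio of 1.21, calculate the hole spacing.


5.808 m

Spacing = burden * ratio
= 4.8 * 1.21
= 5.808 m


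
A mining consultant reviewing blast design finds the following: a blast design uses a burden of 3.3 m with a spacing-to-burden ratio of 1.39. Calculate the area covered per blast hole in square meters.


15.1371 m^2

First, find the spacing:
Spacing = burden * ratio = 3.3 * 1.39
= 4.587 m
Then, calculate the area:
Area = burden * spacing = 3.3 * 4.587
= 15.1371 m^2


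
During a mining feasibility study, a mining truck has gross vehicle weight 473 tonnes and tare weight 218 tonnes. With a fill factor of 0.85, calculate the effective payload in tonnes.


216.75 tonnes

Maximum payload = gross - tare
= 473 - 218 = 255 tonnes
Effective payload = max payload * fill factor
= 255 * 0.85
= 216.75 tonnes


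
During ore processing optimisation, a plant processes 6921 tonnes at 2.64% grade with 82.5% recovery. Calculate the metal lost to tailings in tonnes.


31.975 tonnes

Total metal in feed:
= 6921 * 2.64 / 100 = 182.7144 tonnes
Metal recovered:
= 182.7144 * 82.5 / 100 = 150.73938 tonnes
Metal lost to tailings:
= 182.7144 - 150.73938
= 31.975 tonnes


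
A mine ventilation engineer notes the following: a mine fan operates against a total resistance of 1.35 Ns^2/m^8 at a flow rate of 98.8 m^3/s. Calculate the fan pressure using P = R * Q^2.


13177.944 Pa

Compute Q^2:
Q^2 = 98.8^2 = 9761.44
Compute pressure:
P = R * Q^2 = 1.35 * 9761.44
= 13177.944 Pa


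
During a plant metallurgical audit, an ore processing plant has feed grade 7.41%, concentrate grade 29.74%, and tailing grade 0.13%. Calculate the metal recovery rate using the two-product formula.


Using the two-product formula:
R = 100 * c * (f - t) / (f * (c - t))
Numerator = 100 * 29.74 * (7.41 - 0.13)
= 100 * 29.74 * 7.28
= 21650.72
Denominator = 7.41 * (29.74 - 0.13)
= 7.41 * 29.61
= 219.4101
R = 21650.72 / 219.4101
= 98.677%

98.677%


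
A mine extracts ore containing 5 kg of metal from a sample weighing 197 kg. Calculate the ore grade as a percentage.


2.5381%

Ore grade = (metal mass / ore mass) * 100
= (5 / 197) * 100
= 0.02538071066 * 100
= 2.5381%


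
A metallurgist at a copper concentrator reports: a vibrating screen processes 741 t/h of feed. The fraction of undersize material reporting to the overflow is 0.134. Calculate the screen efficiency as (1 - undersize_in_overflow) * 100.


86.6%

Screen efficiency = (1 - fraction of undersize in overflow) * 100
= (1 - 0.134) * 100
= 0.866 * 100
= 86.6%


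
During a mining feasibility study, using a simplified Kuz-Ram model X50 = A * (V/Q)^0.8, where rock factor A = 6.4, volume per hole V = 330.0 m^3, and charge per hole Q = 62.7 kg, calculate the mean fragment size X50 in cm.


Compute V/Q:
V/Q = 330.0 / 62.7 = 5.263157895
Raise to the power 0.8:
(V/Q)^0.8 = 5.263157895^0.8 = 3.775696864
Multiply by A:
X50 = 6.4 * 3.775696864
= 24.1645 cm

24.1645 cm


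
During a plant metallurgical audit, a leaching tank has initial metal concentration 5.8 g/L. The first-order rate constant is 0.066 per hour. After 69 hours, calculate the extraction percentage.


Compute the exponent:
-k * t = -0.066 * 69 = -4.554
Remaining concentration:
C = 5.8 * exp(-4.554)
= 5.8 * 0.01052501999
= 0.06104511595 g/L
Extracted = 5.8 - 0.06104511595 = 5.738954884 g/L
Extraction % = 5.738954884 / 5.8 * 100
= 98.9475%

98.9475%


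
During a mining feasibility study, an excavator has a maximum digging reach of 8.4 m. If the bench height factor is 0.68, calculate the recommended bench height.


5.712 m

Bench height = reach * factor
= 8.4 * 0.68
= 5.712 m
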